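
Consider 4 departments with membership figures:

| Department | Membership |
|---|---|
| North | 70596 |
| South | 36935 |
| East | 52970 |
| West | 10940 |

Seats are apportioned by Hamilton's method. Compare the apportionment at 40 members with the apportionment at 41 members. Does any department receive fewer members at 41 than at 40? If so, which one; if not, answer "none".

West

At 40 seats: North 16, South 9, East 12, West 3.
At 41 seats: North 17, South 9, East 13, West 2.
West drops from 3 to 2.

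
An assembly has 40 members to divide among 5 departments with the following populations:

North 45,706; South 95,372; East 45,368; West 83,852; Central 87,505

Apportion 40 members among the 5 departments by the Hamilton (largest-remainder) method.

North 5; South 11; East 5; West 9; Central 10

Standard divisor: 357803 ÷ 40 ≈ 8945.075.
Standard quotas: North 5.1096, South 10.6620, East 5.0718, West 9.3741, Central 9.7825.
Lower quotas: North 5, South 10, East 5, West 9, Central 9 (sum 38, leaving 2 seats).
Remainders in descending order: Central 0.7825, South 0.6620, West 0.3741, North 0.1096, East 0.0718.
The surplus seats go to Central, South.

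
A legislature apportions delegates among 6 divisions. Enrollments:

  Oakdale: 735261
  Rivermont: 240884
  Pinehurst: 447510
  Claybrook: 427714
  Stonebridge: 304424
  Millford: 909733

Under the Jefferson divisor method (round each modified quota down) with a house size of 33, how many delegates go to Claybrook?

Standard divisor 3065526/33 ≈ 92894.727; standard quotas: Oakdale 7.915, Rivermont 2.593, Pinehurst 4.817, Claybrook 4.604, Stonebridge 3.277, Millford 9.793.
Rounding down gives 7, 2, 4, 4, 3, 9 = 29 seats, so the divisor must be adjusted.
With modified divisor 84100: modified quotas Oakdale 8.743, Rivermont 2.864, Pinehurst 5.321, Claybrook 5.086, Stonebridge 3.620, Millford 10.817.
Rounding down: Oakdale 8, Rivermont 2, Pinehurst 5, Claybrook 5, Stonebridge 3, Millford 10 (total 33).
Claybrook receives 5.

5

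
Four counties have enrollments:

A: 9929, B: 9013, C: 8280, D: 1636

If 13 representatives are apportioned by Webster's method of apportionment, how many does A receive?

Standard divisor 28858/13 ≈ 2219.846; standard quotas: A 4.473, B 4.060, C 3.730, D 0.737.
Rounding to the nearest integer gives A 4, B 4, C 4, D 1 — total 13, matching the house size, so no adjustment is needed.
A receives 4.

4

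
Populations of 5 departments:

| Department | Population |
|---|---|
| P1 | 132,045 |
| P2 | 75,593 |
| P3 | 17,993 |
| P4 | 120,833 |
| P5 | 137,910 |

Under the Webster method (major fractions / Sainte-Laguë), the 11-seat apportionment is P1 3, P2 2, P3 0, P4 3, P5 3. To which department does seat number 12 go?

Priority for the next seat is population ÷ (current seats + 0.5).
Priorities: P1 37727.143, P2 30237.200, P3 35986.000, P4 34523.714, P5 39402.857.
Highest priority: P5.

P5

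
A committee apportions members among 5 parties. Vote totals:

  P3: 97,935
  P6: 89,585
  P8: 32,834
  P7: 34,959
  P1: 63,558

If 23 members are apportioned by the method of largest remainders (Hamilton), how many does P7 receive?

3

Total 318871; standard divisor 318871/23 ≈ 13863.957.
Standard quotas: P3 7.0640, P6 6.4617, P8 2.3683, P7 2.5216, P1 4.5844.
Lower quotas: P3 7, P6 6, P8 2, P7 2, P1 4 (sum 21, leaving 2 seats).
Remainders in descending order: P1 0.5844, P7 0.5216, P6 0.4617, P8 0.3683, P3 0.0640.
Largest remainders: P1, P7 receive the extra seats.
P7 receives 3.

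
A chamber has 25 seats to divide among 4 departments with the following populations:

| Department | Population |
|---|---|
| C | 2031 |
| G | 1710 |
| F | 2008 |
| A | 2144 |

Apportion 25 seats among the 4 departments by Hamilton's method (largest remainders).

C=7; G=5; F=6; A=7

Standard divisor: 7893 ÷ 25 ≈ 315.72.
Standard quotas: C 6.433, G 5.416, F 6.360, A 6.791.
Lower quotas: C 6, G 5, F 6, A 6 (sum 23, leaving 2 seats).
Remainders in descending order: A 0.791, C 0.433, G 0.416, F 0.360.
Largest remainders: A, C receive the extra seats.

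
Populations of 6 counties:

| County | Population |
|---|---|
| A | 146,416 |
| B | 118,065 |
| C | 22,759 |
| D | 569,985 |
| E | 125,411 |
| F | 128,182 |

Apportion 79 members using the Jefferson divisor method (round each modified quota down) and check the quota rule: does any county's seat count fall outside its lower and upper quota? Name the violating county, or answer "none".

D

Standard quotas: A 10.413, B 8.397, C 1.619, D 40.537, E 8.919, F 9.116.
Jefferson allocation: A 10, B 8, C 1, D 42, E 9, F 9.
D has quota 40.537 (lower 40, upper 41) but receives 42 — outside the quota interval.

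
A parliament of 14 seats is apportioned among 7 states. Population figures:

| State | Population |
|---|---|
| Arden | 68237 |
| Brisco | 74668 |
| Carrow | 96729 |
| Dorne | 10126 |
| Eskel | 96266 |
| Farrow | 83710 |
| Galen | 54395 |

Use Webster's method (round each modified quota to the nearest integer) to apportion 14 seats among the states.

Arden 2; Brisco 2; Carrow 3; Dorne 0; Eskel 3; Farrow 2; Galen 2

Standard divisor 484131/14 ≈ 34580.786; standard quotas: Arden 1.973, Brisco 2.159, Carrow 2.797, Dorne 0.293, Eskel 2.784, Farrow 2.421, Galen 1.573.
Rounding to the nearest integer gives Arden 2, Brisco 2, Carrow 3, Dorne 0, Eskel 3, Farrow 2, Galen 2 — total 14, matching the house size, so no adjustment is needed.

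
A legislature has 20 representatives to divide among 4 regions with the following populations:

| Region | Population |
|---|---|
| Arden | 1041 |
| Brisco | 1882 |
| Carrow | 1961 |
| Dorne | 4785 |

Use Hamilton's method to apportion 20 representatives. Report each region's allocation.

The standard divisor is 9669/20 ≈ 483.45.
Standard quotas: Arden 2.153, Brisco 3.893, Carrow 4.056, Dorne 9.898.
Lower quotas: Arden 2, Brisco 3, Carrow 4, Dorne 9 (sum 18, leaving 2 seats).
Remainders in descending order: Dorne 0.898, Brisco 0.893, Arden 0.153, Carrow 0.056.
The surplus seats go to Dorne, Brisco.

Arden 2, Brisco 4, Carrow 4, Dorne 10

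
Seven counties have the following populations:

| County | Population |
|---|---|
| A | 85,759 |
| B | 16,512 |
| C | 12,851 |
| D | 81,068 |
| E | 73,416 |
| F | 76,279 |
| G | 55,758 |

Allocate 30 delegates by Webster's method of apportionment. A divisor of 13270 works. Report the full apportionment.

A=6; B=1; C=1; D=6; E=6; F=6; G=4

With modified divisor 13270: modified quotas A 6.463, B 1.244, C 0.968, D 6.109, E 5.532, F 5.748, G 4.202.
Rounding to the nearest integer: A 6, B 1, C 1, D 6, E 6, F 6, G 4 (total 30).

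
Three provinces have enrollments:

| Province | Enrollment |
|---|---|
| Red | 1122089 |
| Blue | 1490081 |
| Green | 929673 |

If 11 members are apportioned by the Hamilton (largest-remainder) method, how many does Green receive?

3

Standard divisor: 3541843 ÷ 11 ≈ 321985.727.
Standard quotas: Red 3.4849, Blue 4.6278, Green 2.8873.
Lower quotas: Red 3, Blue 4, Green 2 (sum 9, leaving 2 seats).
Remainders in descending order: Green 0.8873, Blue 0.6278, Red 0.4849.
The surplus seats go to Green, Blue.
Green receives 3.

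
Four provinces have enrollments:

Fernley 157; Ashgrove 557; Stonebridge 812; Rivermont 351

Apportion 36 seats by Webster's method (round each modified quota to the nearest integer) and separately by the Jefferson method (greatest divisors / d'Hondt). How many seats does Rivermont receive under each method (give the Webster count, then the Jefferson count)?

Webster: Fernley 3, Ashgrove 11, Stonebridge 15, Rivermont 7.
Jefferson: Fernley 3, Ashgrove 11, Stonebridge 16, Rivermont 6.
Rivermont gets 7 under Webster and 6 under Jefferson.

7 and 6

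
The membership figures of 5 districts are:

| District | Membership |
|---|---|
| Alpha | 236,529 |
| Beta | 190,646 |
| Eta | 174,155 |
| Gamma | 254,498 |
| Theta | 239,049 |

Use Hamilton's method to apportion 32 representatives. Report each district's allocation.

Alpha 7; Beta 6; Eta 5; Gamma 7; Theta 7

The standard divisor is 1094877/32 ≈ 34214.906.
Standard quotas: Alpha 6.9130, Beta 5.5720, Eta 5.0900, Gamma 7.4382, Theta 6.9867.
Lower quotas: Alpha 6, Beta 5, Eta 5, Gamma 7, Theta 6 (sum 29, leaving 3 seats).
Remainders in descending order: Theta 0.9867, Alpha 0.9130, Beta 0.5720, Gamma 0.4382, Eta 0.0900.
The surplus seats go to Theta, Alpha, Beta.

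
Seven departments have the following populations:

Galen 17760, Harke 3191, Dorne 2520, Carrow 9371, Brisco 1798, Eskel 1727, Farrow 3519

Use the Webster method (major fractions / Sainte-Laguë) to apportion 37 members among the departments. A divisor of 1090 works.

With modified divisor 1090: modified quotas Galen 16.294, Harke 2.928, Dorne 2.312, Carrow 8.597, Brisco 1.650, Eskel 1.584, Farrow 3.228.
Rounding to the nearest integer: Galen 16, Harke 3, Dorne 2, Carrow 9, Brisco 2, Eskel 2, Farrow 3 (total 37).

Galen 16, Harke 3, Dorne 2, Carrow 9, Brisco 2, Eskel 2, Farrow 3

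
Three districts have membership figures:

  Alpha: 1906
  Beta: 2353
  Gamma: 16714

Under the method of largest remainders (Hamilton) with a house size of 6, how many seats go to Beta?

The standard divisor is 20973/6 ≈ 3495.5.
Standard quotas: Alpha 0.5453, Beta 0.6732, Gamma 4.7816.
Lower quotas: Alpha 0, Beta 0, Gamma 4 (sum 4, leaving 2 seats).
Remainders in descending order: Gamma 0.7816, Beta 0.6732, Alpha 0.5453.
Largest remainders: Gamma, Beta receive the extra seats.
Beta receives 1.

1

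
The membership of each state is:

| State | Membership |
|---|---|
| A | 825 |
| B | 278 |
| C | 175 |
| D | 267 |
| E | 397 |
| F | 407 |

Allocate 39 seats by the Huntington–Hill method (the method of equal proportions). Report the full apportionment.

With divisor 61.2: modified quotas A 13.480, B 4.542, C 2.859, D 4.363, E 6.487, F 6.650.
Geometric-mean thresholds: A √(13·14)=13.491, B √(4·5)=4.472, C √(2·3)=2.449, D √(4·5)=4.472, E √(6·7)=6.481, F √(6·7)=6.481.
Each quota rounded against its threshold gives A 13, B 5, C 3, D 4, E 7, F 7 (total 39).

A 13, B 5, C 3, D 4, E 7, F 7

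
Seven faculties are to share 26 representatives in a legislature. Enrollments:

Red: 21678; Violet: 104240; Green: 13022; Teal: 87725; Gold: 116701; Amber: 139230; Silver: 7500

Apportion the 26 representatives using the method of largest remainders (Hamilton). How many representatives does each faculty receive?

Total 490096; standard divisor 490096/26 ≈ 18849.846.
Standard quotas: Red 1.1500, Violet 5.5300, Green 0.6908, Teal 4.6539, Gold 6.1911, Amber 7.3863, Silver 0.3979.
Lower quotas: Red 1, Violet 5, Green 0, Teal 4, Gold 6, Amber 7, Silver 0 (sum 23, leaving 3 seats).
Remainders in descending order: Green 0.6908, Teal 0.6539, Violet 0.5300, Silver 0.3979, Amber 0.3863, Gold 0.1911, Red 0.1500.
The surplus seats go to Green, Teal, Violet.

Red 1, Violet 6, Green 1, Teal 5, Gold 6, Amber 7, Silver 0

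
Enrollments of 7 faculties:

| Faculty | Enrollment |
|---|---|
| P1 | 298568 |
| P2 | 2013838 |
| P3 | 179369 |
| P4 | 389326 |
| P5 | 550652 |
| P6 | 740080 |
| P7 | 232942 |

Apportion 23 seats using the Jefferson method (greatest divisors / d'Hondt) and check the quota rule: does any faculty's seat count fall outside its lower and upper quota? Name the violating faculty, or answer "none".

none

Standard quotas: P1 1.559, P2 10.515, P3 0.937, P4 2.033, P5 2.875, P6 3.864, P7 1.216.
Jefferson allocation: P1 1, P2 11, P3 1, P4 2, P5 3, P6 4, P7 1.
Every allocation lies between the lower and upper quota.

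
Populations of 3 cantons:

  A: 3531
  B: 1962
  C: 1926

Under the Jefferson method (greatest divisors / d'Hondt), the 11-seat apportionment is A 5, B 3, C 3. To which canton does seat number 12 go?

Priority for the next seat is population ÷ (current seats + 1).
Priorities: A 588.500, B 490.500, C 481.500.
Highest priority: A.

A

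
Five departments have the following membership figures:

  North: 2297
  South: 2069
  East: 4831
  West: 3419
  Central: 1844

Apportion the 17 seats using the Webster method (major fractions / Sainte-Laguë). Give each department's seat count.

North: 3, South: 2, East: 6, West: 4, Central: 2

Standard divisor 14460/17 ≈ 850.588; standard quotas: North 2.700, South 2.432, East 5.680, West 4.020, Central 2.168.
Rounding to the nearest integer gives North 3, South 2, East 6, West 4, Central 2 — total 17, matching the house size, so no adjustment is needed.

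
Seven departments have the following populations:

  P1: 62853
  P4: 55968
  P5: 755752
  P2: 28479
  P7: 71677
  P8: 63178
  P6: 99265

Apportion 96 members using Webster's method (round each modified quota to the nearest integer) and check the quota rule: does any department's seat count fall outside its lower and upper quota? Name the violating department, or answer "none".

Standard quotas: P1 5.306, P4 4.725, P5 63.801, P2 2.404, P7 6.051, P8 5.333, P6 8.380.
Webster allocation: P1 5, P4 5, P5 65, P2 2, P7 6, P8 5, P6 8.
P5 has quota 63.801 (lower 63, upper 64) but receives 65 — outside the quota interval.

P5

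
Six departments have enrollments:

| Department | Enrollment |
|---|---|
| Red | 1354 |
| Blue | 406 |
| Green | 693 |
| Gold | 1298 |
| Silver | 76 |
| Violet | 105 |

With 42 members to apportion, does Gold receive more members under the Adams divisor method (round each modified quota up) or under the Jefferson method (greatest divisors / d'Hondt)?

Adams: Red 14, Blue 5, Green 7, Gold 13, Silver 1, Violet 2.
Jefferson: Red 15, Blue 4, Green 8, Gold 14, Silver 0, Violet 1.
Gold gets 13 under Adams and 14 under Jefferson.

Jefferson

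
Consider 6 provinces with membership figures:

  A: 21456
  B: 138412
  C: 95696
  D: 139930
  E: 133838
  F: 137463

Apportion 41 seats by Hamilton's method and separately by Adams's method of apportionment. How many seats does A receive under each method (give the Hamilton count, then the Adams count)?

1 and 2

Hamilton: A 1, B 9, C 6, D 9, E 8, F 8.
Adams: A 2, B 8, C 6, D 9, E 8, F 8.
A gets 1 under Hamilton and 2 under Adams.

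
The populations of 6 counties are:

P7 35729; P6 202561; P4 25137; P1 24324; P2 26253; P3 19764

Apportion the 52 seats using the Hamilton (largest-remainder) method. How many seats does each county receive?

P7: 6; P6: 31; P4: 4; P1: 4; P2: 4; P3: 3

Total 333768; standard divisor 333768/52 ≈ 6418.615.
Standard quotas: P7 5.5665, P6 31.5584, P4 3.9163, P1 3.7896, P2 4.0901, P3 3.0792.
Lower quotas: P7 5, P6 31, P4 3, P1 3, P2 4, P3 3 (sum 49, leaving 3 seats).
Remainders in descending order: P4 0.9163, P1 0.7896, P7 0.5665, P6 0.5584, P2 0.0901, P3 0.0792.
Largest remainders: P4, P1, P7 receive the extra seats.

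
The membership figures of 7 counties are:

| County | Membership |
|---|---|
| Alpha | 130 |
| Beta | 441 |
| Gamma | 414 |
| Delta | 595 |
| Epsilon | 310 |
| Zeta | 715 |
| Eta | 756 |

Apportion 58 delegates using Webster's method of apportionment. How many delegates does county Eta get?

13

Standard divisor 3361/58 ≈ 57.948; standard quotas: Alpha 2.243, Beta 7.610, Gamma 7.144, Delta 10.268, Epsilon 5.350, Zeta 12.339, Eta 13.046.
Rounding to the nearest integer gives 2, 8, 7, 10, 5, 12, 13 = 57 seats, so the divisor must be adjusted.
With modified divisor 57: modified quotas Alpha 2.281, Beta 7.737, Gamma 7.263, Delta 10.439, Epsilon 5.439, Zeta 12.544, Eta 13.263.
Rounding to the nearest integer: Alpha 2, Beta 8, Gamma 7, Delta 10, Epsilon 5, Zeta 13, Eta 13 (total 58).
Eta receives 13.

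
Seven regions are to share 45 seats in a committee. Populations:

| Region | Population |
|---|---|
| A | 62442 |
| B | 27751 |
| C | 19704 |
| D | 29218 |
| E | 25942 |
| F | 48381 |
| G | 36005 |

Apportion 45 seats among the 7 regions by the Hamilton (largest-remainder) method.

The standard divisor is 249443/45 ≈ 5543.178.
Standard quotas: A 11.2647, B 5.0063, C 3.5546, D 5.2710, E 4.6800, F 8.7280, G 6.4954.
Lower quotas: A 11, B 5, C 3, D 5, E 4, F 8, G 6 (sum 42, leaving 3 seats).
Remainders in descending order: F 0.7280, E 0.6800, C 0.5546, G 0.4954, D 0.2710, A 0.2647, B 0.0063.
The surplus seats go to F, E, C.

A=11, B=5, C=4, D=5, E=5, F=9, G=6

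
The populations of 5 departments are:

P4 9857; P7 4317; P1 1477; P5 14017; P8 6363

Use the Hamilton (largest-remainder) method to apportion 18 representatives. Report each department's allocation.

The standard divisor is 36031/18 ≈ 2001.722.
Standard quotas: P4 4.9243, P7 2.1566, P1 0.7379, P5 7.0025, P8 3.1788.
Lower quotas: P4 4, P7 2, P1 0, P5 7, P8 3 (sum 16, leaving 2 seats).
Remainders in descending order: P4 0.9243, P1 0.7379, P8 0.1788, P7 0.1566, P5 0.0025.
The surplus seats go to P4, P1.

P4=5; P7=2; P1=1; P5=7; P8=3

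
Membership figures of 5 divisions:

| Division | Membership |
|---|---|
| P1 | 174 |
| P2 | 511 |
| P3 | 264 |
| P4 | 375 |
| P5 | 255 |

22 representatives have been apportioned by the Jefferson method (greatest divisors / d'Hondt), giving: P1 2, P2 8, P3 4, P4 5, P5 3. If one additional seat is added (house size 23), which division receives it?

P5

Priority for the next seat is population ÷ (current seats + 1).
Priorities: P1 58.000, P2 56.778, P3 52.800, P4 62.500, P5 63.750.
Highest priority: P5.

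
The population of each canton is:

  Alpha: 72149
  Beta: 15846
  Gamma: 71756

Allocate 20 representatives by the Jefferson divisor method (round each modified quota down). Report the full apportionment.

Alpha 9, Beta 2, Gamma 9

Standard divisor 159751/20 ≈ 7987.55; standard quotas: Alpha 9.033, Beta 1.984, Gamma 8.983.
Rounding down gives 9, 1, 8 = 18 seats, so the divisor must be adjusted.
With modified divisor 7600: modified quotas Alpha 9.493, Beta 2.085, Gamma 9.442.
Rounding down: Alpha 9, Beta 2, Gamma 9 (total 20).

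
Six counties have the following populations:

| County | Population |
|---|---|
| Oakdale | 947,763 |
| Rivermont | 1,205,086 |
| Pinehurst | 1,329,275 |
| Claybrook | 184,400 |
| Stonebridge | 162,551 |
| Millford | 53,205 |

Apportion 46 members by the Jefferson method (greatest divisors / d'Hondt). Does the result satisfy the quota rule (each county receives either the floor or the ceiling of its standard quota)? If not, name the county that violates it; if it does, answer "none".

none

Standard quotas: Oakdale 11.230, Rivermont 14.279, Pinehurst 15.750, Claybrook 2.185, Stonebridge 1.926, Millford 0.630.
Jefferson allocation: Oakdale 11, Rivermont 15, Pinehurst 16, Claybrook 2, Stonebridge 2, Millford 0.
Every allocation lies between the lower and upper quota.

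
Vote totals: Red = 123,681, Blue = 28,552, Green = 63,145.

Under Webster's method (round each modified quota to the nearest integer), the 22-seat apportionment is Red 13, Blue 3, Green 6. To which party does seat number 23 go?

Green

Priority for the next seat is population ÷ (current seats + 0.5).
Priorities: Red 9161.556, Blue 8157.714, Green 9714.615.
Highest priority: Green.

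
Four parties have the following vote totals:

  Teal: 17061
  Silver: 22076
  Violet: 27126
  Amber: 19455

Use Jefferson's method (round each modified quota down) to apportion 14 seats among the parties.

Teal=3, Silver=4, Violet=4, Amber=3

Standard divisor 85718/14 ≈ 6122.714; standard quotas: Teal 2.787, Silver 3.606, Violet 4.430, Amber 3.178.
Rounding down gives 2, 3, 4, 3 = 12 seats, so the divisor must be adjusted.
With modified divisor 5470: modified quotas Teal 3.119, Silver 4.036, Violet 4.959, Amber 3.557.
Rounding down: Teal 3, Silver 4, Violet 4, Amber 3 (total 14).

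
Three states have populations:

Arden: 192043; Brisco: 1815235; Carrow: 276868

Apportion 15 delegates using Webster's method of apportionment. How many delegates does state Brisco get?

Standard divisor 2284146/15 ≈ 152276.4; standard quotas: Arden 1.261, Brisco 11.921, Carrow 1.818.
Rounding to the nearest integer gives Arden 1, Brisco 12, Carrow 2 — total 15, matching the house size, so no adjustment is needed.
Brisco receives 12.

12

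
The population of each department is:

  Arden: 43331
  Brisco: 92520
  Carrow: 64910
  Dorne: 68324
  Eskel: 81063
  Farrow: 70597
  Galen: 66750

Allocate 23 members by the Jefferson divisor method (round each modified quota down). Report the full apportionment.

Standard divisor 487495/23 ≈ 21195.435; standard quotas: Arden 2.044, Brisco 4.365, Carrow 3.062, Dorne 3.224, Eskel 3.825, Farrow 3.331, Galen 3.149.
Rounding down gives 2, 4, 3, 3, 3, 3, 3 = 21 seats, so the divisor must be adjusted.
With modified divisor 18100: modified quotas Arden 2.394, Brisco 5.112, Carrow 3.586, Dorne 3.775, Eskel 4.479, Farrow 3.900, Galen 3.688.
Rounding down: Arden 2, Brisco 5, Carrow 3, Dorne 3, Eskel 4, Farrow 3, Galen 3 (total 23).

Arden: 2, Brisco: 5, Carrow: 3, Dorne: 3, Eskel: 4, Farrow: 3, Galen: 3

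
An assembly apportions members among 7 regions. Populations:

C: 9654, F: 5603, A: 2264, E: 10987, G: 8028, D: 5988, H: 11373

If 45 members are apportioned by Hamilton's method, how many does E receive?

9

Standard divisor: 53897 ÷ 45 ≈ 1197.711.
Standard quotas: C 8.0604, F 4.6781, A 1.8903, E 9.1733, G 6.7028, D 4.9995, H 9.4956.
Lower quotas: C 8, F 4, A 1, E 9, G 6, D 4, H 9 (sum 41, leaving 4 seats).
Remainders in descending order: D 0.9995, A 0.8903, G 0.7028, F 0.6781, H 0.4956, E 0.1733, C 0.0604.
Largest remainders: D, A, G, F receive the extra seats.
E receives 9.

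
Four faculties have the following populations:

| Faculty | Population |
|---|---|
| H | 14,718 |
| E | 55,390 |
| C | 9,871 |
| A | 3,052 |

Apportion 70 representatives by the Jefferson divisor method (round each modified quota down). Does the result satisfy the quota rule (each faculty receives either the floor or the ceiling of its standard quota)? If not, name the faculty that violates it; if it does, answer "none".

Standard quotas: H 12.408, E 46.697, C 8.322, A 2.573.
Jefferson allocation: H 12, E 48, C 8, A 2.
E has quota 46.697 (lower 46, upper 47) but receives 48 — outside the quota interval.

E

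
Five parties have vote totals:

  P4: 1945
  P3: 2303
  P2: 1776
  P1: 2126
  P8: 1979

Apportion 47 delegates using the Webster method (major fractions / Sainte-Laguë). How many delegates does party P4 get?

9

Standard divisor 10129/47 ≈ 215.511; standard quotas: P4 9.025, P3 10.686, P2 8.241, P1 9.865, P8 9.183.
Rounding to the nearest integer gives P4 9, P3 11, P2 8, P1 10, P8 9 — total 47, matching the house size, so no adjustment is needed.
P4 receives 9.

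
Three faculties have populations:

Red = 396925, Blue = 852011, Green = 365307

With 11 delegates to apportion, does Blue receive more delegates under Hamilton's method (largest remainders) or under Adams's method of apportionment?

Hamilton

Hamilton: Red 3, Blue 6, Green 2.
Adams: Red 3, Blue 5, Green 3.
Blue gets 6 under Hamilton and 5 under Adams.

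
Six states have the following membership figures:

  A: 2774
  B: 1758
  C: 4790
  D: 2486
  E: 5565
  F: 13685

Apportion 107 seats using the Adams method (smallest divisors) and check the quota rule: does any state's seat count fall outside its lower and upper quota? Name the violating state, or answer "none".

Standard quotas: A 9.557, B 6.057, C 16.502, D 8.565, E 19.172, F 47.147.
Adams allocation: A 10, B 6, C 17, D 9, E 19, F 46.
F has quota 47.147 (lower 47, upper 48) but receives 46 — outside the quota interval.

F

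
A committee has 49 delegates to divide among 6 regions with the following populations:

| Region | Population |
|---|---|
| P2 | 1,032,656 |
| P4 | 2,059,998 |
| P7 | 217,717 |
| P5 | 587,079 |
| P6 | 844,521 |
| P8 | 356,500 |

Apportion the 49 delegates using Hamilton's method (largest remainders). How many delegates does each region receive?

P2 10; P4 20; P7 2; P5 6; P6 8; P8 3

Standard divisor: 5098471 ÷ 49 ≈ 104050.429.
Standard quotas: P2 9.9246, P4 19.7981, P7 2.0924, P5 5.6423, P6 8.1165, P8 3.4262.
Lower quotas: P2 9, P4 19, P7 2, P5 5, P6 8, P8 3 (sum 46, leaving 3 seats).
Remainders in descending order: P2 0.9246, P4 0.7981, P5 0.6423, P8 0.4262, P6 0.1165, P7 0.0924.
Largest remainders: P2, P4, P5 receive the extra seats.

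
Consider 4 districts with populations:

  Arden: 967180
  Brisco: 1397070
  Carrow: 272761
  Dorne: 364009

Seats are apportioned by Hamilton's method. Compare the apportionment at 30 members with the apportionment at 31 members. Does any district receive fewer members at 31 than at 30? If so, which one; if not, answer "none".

At 30 seats: Arden 10, Brisco 14, Carrow 3, Dorne 3.
At 31 seats: Arden 10, Brisco 14, Carrow 3, Dorne 4.
No district's allocation decreased.

none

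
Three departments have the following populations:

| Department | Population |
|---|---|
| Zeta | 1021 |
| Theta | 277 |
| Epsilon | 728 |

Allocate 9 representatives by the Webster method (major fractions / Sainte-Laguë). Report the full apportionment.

Zeta: 5, Theta: 1, Epsilon: 3

Standard divisor 2026/9 ≈ 225.111; standard quotas: Zeta 4.536, Theta 1.231, Epsilon 3.234.
Rounding to the nearest integer gives Zeta 5, Theta 1, Epsilon 3 — total 9, matching the house size, so no adjustment is needed.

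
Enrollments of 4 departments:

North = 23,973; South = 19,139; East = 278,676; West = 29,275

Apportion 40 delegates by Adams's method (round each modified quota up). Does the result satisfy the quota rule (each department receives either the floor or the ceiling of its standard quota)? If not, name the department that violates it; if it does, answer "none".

East

Standard quotas: North 2.731, South 2.181, East 31.752, West 3.336.
Adams allocation: North 3, South 3, East 30, West 4.
East has quota 31.752 (lower 31, upper 32) but receives 30 — outside the quota interval.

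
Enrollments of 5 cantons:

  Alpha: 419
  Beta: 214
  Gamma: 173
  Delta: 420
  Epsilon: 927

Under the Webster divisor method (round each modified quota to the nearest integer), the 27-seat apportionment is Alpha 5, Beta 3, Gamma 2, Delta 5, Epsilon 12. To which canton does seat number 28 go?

Priority for the next seat is population ÷ (current seats + 0.5).
Priorities: Alpha 76.182, Beta 61.143, Gamma 69.200, Delta 76.364, Epsilon 74.160.
Highest priority: Delta.

Delta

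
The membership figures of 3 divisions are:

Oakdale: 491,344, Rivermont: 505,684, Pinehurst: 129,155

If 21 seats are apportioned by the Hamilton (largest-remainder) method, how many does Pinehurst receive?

The standard divisor is 1126183/21 ≈ 53627.762.
Standard quotas: Oakdale 9.1621, Rivermont 9.4295, Pinehurst 2.4084.
Lower quotas: Oakdale 9, Rivermont 9, Pinehurst 2 (sum 20, leaving 1 seat).
Remainders in descending order: Rivermont 0.4295, Pinehurst 0.4084, Oakdale 0.1621.
The surplus seat goes to Rivermont.
Pinehurst receives 2.

2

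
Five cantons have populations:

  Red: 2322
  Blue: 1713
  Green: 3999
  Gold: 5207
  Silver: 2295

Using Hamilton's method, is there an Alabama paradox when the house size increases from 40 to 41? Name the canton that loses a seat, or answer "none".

At 40 seats: Red 6, Blue 5, Green 10, Gold 13, Silver 6.
At 41 seats: Red 6, Blue 4, Green 11, Gold 14, Silver 6.
Blue drops from 5 to 4.

Blue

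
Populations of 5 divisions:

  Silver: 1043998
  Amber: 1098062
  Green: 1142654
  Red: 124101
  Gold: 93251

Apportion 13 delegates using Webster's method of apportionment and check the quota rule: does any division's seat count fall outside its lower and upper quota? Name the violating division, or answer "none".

none

Standard quotas: Silver 3.875, Amber 4.076, Green 4.242, Red 0.461, Gold 0.346.
Webster allocation: Silver 4, Amber 4, Green 5, Red 0, Gold 0.
Every allocation lies between the lower and upper quota.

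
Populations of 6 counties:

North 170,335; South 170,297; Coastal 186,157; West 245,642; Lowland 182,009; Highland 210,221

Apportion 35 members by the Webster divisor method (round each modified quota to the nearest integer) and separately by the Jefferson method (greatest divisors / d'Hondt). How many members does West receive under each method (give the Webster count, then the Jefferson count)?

Webster: North 5, South 5, Coastal 6, West 7, Lowland 6, Highland 6.
Jefferson: North 5, South 5, Coastal 6, West 8, Lowland 5, Highland 6.
West gets 7 under Webster and 8 under Jefferson.

7 and 8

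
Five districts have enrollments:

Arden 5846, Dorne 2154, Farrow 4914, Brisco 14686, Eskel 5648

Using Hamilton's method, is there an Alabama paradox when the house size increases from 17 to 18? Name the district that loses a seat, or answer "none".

none

At 17 seats: Arden 3, Dorne 1, Farrow 3, Brisco 7, Eskel 3.
At 18 seats: Arden 3, Dorne 1, Farrow 3, Brisco 8, Eskel 3.
No district's allocation decreased.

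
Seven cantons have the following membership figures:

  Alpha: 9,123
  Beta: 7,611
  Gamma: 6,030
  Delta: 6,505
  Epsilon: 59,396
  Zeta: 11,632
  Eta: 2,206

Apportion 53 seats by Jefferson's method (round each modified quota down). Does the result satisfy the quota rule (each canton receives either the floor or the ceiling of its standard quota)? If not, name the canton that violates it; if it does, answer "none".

Standard quotas: Alpha 4.717, Beta 3.935, Gamma 3.118, Delta 3.363, Epsilon 30.711, Zeta 6.014, Eta 1.141.
Jefferson allocation: Alpha 4, Beta 4, Gamma 3, Delta 3, Epsilon 32, Zeta 6, Eta 1.
Epsilon has quota 30.711 (lower 30, upper 31) but receives 32 — outside the quota interval.

Epsilon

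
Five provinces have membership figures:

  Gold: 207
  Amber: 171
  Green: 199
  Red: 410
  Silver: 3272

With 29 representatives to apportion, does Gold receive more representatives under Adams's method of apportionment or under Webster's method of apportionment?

Adams

Adams: Gold 2, Amber 2, Green 2, Red 3, Silver 20.
Webster: Gold 1, Amber 1, Green 1, Red 3, Silver 23.
Gold gets 2 under Adams and 1 under Webster.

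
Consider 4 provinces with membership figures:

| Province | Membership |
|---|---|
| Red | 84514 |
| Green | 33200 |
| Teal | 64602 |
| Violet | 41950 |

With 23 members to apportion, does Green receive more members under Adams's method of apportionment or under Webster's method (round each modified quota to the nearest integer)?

Adams

Adams: Red 8, Green 4, Teal 7, Violet 4.
Webster: Red 9, Green 3, Teal 7, Violet 4.
Green gets 4 under Adams and 3 under Webster.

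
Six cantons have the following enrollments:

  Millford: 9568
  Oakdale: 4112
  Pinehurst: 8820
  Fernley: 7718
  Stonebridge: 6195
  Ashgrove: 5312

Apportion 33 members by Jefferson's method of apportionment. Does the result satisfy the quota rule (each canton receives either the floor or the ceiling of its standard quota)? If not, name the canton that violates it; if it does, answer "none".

Standard quotas: Millford 7.567, Oakdale 3.252, Pinehurst 6.976, Fernley 6.104, Stonebridge 4.900, Ashgrove 4.201.
Jefferson allocation: Millford 8, Oakdale 3, Pinehurst 7, Fernley 6, Stonebridge 5, Ashgrove 4.
Every allocation lies between the lower and upper quota.

none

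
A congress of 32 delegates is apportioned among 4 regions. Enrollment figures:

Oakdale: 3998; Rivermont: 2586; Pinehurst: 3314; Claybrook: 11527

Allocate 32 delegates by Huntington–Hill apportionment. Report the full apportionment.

Oakdale: 6, Rivermont: 4, Pinehurst: 5, Claybrook: 17

With divisor 679: modified quotas Oakdale 5.888, Rivermont 3.809, Pinehurst 4.881, Claybrook 16.976.
Geometric-mean thresholds: Oakdale √(5·6)=5.477, Rivermont √(3·4)=3.464, Pinehurst √(4·5)=4.472, Claybrook √(16·17)=16.492.
Each quota rounded against its threshold gives Oakdale 6, Rivermont 4, Pinehurst 5, Claybrook 17 (total 32).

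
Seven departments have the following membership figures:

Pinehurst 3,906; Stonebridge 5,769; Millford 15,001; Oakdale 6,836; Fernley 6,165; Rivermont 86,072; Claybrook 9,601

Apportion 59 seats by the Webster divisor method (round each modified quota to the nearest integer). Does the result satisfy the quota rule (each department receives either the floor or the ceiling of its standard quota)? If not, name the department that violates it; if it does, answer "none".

Standard quotas: Pinehurst 1.728, Stonebridge 2.552, Millford 6.637, Oakdale 3.025, Fernley 2.728, Rivermont 38.082, Claybrook 4.248.
Webster allocation: Pinehurst 2, Stonebridge 3, Millford 7, Oakdale 3, Fernley 3, Rivermont 37, Claybrook 4.
Rivermont has quota 38.082 (lower 38, upper 39) but receives 37 — outside the quota interval.

Rivermont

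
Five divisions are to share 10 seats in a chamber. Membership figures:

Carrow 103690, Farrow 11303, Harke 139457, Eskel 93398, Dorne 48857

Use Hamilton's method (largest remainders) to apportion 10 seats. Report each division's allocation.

Standard divisor: 396705 ÷ 10 ≈ 39670.5.
Standard quotas: Carrow 2.6138, Farrow 0.2849, Harke 3.5154, Eskel 2.3543, Dorne 1.2316.
Lower quotas: Carrow 2, Farrow 0, Harke 3, Eskel 2, Dorne 1 (sum 8, leaving 2 seats).
Remainders in descending order: Carrow 0.6138, Harke 0.5154, Eskel 0.3543, Farrow 0.2849, Dorne 0.2316.
The surplus seats go to Carrow, Harke.

Carrow=3; Farrow=0; Harke=4; Eskel=2; Dorne=1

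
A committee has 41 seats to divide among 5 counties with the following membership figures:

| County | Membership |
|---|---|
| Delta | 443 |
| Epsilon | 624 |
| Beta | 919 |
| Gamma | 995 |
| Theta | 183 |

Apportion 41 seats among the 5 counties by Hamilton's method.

Delta 6, Epsilon 8, Beta 12, Gamma 13, Theta 2

Total 3164; standard divisor 3164/41 ≈ 77.171.
Standard quotas: Delta 5.741, Epsilon 8.086, Beta 11.909, Gamma 12.893, Theta 2.371.
Lower quotas: Delta 5, Epsilon 8, Beta 11, Gamma 12, Theta 2 (sum 38, leaving 3 seats).
Remainders in descending order: Beta 0.909, Gamma 0.893, Delta 0.741, Theta 0.371, Epsilon 0.086.
Largest remainders: Beta, Gamma, Delta receive the extra seats.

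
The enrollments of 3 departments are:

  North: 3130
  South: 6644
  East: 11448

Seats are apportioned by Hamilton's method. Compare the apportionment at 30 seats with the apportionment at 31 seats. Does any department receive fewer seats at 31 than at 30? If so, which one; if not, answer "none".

At 30 seats: North 5, South 9, East 16.
At 31 seats: North 4, South 10, East 17.
North drops from 5 to 4.

North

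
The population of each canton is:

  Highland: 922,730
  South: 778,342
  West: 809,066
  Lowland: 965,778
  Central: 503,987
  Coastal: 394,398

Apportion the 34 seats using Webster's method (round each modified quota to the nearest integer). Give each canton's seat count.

Highland: 7; South: 6; West: 6; Lowland: 8; Central: 4; Coastal: 3

Standard divisor 4374301/34 ≈ 128655.912; standard quotas: Highland 7.172, South 6.050, West 6.289, Lowland 7.507, Central 3.917, Coastal 3.066.
Rounding to the nearest integer gives Highland 7, South 6, West 6, Lowland 8, Central 4, Coastal 3 — total 34, matching the house size, so no adjustment is needed.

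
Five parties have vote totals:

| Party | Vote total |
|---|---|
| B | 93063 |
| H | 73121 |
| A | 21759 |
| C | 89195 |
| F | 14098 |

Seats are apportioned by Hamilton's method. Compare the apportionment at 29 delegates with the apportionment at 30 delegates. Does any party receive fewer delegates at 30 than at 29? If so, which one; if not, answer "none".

F

At 29 seats: B 9, H 7, A 2, C 9, F 2.
At 30 seats: B 10, H 8, A 2, C 9, F 1.
F drops from 2 to 1.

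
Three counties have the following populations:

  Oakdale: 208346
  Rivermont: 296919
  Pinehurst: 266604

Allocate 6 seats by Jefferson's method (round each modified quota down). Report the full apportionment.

Oakdale: 2; Rivermont: 2; Pinehurst: 2

Standard divisor 771869/6 ≈ 128644.833; standard quotas: Oakdale 1.620, Rivermont 2.308, Pinehurst 2.072.
Rounding down gives 1, 2, 2 = 5 seats, so the divisor must be adjusted.
With modified divisor 101600: modified quotas Oakdale 2.051, Rivermont 2.922, Pinehurst 2.624.
Rounding down: Oakdale 2, Rivermont 2, Pinehurst 2 (total 6).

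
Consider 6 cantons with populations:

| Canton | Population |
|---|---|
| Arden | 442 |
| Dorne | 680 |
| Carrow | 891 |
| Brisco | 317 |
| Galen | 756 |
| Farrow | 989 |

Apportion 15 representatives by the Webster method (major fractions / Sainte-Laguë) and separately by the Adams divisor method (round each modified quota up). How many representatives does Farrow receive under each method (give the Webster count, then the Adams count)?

4 and 3

Webster: Arden 2, Dorne 2, Carrow 3, Brisco 1, Galen 3, Farrow 4.
Adams: Arden 2, Dorne 3, Carrow 3, Brisco 1, Galen 3, Farrow 3.
Farrow gets 4 under Webster and 3 under Adams.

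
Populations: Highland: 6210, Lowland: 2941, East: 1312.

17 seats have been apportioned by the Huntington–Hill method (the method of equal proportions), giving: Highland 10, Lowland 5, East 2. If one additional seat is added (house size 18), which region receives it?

Highland

Priority for the next seat is population ÷ (√(s·(s+1))).
Priorities: Highland 592.100, Lowland 536.951, East 535.622.
Highest priority: Highland.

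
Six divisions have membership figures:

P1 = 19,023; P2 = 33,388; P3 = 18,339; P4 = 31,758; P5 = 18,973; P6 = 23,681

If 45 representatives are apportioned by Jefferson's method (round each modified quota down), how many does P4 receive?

10

Standard divisor 145162/45 ≈ 3225.822; standard quotas: P1 5.897, P2 10.350, P3 5.685, P4 9.845, P5 5.882, P6 7.341.
Rounding down gives 5, 10, 5, 9, 5, 7 = 41 seats, so the divisor must be adjusted.
With modified divisor 3046: modified quotas P1 6.245, P2 10.961, P3 6.021, P4 10.426, P5 6.229, P6 7.774.
Rounding down: P1 6, P2 10, P3 6, P4 10, P5 6, P6 7 (total 45).
P4 receives 10.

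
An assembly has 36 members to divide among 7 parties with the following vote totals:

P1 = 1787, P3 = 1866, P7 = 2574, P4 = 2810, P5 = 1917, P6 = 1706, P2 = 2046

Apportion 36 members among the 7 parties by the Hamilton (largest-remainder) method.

P1: 4, P3: 5, P7: 6, P4: 7, P5: 5, P6: 4, P2: 5

The standard divisor is 14706/36 ≈ 408.5.
Standard quotas: P1 4.375, P3 4.568, P7 6.301, P4 6.879, P5 4.693, P6 4.176, P2 5.009.
Lower quotas: P1 4, P3 4, P7 6, P4 6, P5 4, P6 4, P2 5 (sum 33, leaving 3 seats).
Remainders in descending order: P4 0.879, P5 0.693, P3 0.568, P1 0.375, P7 0.301, P6 0.176, P2 0.009.
Largest remainders: P4, P5, P3 receive the extra seats.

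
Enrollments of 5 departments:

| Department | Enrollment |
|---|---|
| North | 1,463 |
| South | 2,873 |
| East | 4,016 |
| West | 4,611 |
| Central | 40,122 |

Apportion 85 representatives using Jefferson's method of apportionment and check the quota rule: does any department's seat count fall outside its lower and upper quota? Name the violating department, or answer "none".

Central

Standard quotas: North 2.343, South 4.600, East 6.430, West 7.383, Central 64.244.
Jefferson allocation: North 2, South 4, East 6, West 7, Central 66.
Central has quota 64.244 (lower 64, upper 65) but receives 66 — outside the quota interval.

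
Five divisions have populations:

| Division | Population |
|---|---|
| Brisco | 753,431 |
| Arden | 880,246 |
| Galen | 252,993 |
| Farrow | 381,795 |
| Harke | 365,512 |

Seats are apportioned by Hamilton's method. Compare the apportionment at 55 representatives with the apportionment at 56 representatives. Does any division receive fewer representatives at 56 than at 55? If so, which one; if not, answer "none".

At 55 seats: Brisco 16, Arden 18, Galen 5, Farrow 8, Harke 8.
At 56 seats: Brisco 16, Arden 19, Galen 5, Farrow 8, Harke 8.
No division's allocation decreased.

none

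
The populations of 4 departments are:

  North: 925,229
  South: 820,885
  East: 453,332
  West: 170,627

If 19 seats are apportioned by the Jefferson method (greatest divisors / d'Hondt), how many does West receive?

1

Standard divisor 2370073/19 ≈ 124740.684; standard quotas: North 7.417, South 6.581, East 3.634, West 1.368.
Rounding down gives 7, 6, 3, 1 = 17 seats, so the divisor must be adjusted.
With modified divisor 114500: modified quotas North 8.081, South 7.169, East 3.959, West 1.490.
Rounding down: North 8, South 7, East 3, West 1 (total 19).
West receives 1.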